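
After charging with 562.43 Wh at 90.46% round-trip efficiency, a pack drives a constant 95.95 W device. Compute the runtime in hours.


Step 1: E_discharge = eta/100 * E_charge = 90.46/100 * 562.43 = 508.77 Wh
Step 2: t = E_discharge / P = 508.77 / 95.95 = 5.302 hr

5.302 hr


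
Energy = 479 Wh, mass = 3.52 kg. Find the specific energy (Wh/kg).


Specific energy = 479 Wh / 3.52 kg = 136.1 Wh/kg

136.1 Wh/kg


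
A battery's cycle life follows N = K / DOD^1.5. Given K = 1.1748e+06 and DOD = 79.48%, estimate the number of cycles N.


Step 1: DOD^1.5 = 79.48^1.5 = 708.58
Step 2: N = 1.1748e+06 / 708.58 = 1658 cycles

1658 cycles


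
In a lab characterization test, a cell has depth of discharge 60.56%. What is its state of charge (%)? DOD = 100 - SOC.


SOC = 100 - DOD = 100 - 60.56 = 39.44%

39.44%


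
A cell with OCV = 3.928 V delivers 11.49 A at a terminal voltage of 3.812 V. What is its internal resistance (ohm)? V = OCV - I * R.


R = (OCV - V) / I = (3.928 - 3.812) / 11.49 = 0.01010 ohm

0.01010 ohm


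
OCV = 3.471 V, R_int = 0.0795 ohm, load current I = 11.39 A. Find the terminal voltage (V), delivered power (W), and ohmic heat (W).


Step 1: V_terminal = OCV - I*R = 3.471 - 11.39 * 0.0795 = 2.5655 V
Step 2: P_out = V_terminal * I = 2.5655 * 11.39 = 29.22 W
Step 3: Q = I^2 * R = 11.39^2 * 0.0795 = 10.31 W

V=2.5655 V, P=29.22 W, Q=10.31 W


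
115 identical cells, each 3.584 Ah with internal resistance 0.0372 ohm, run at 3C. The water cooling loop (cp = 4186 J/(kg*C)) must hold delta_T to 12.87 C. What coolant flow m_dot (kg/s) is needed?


Step 1: I = 3 * 3.584 = 10.752 A
Step 2: Q_cell = I^2 * R = 10.752^2 * 0.0372 = 4.3005 W
Step 3: Q_total = 115 * 4.3005 = 494.56 W
Step 4: m_dot = Q_total / (cp * dT) = 494.56 / (4186 * 12.87) = 0.009180 kg/s

0.009180 kg/s


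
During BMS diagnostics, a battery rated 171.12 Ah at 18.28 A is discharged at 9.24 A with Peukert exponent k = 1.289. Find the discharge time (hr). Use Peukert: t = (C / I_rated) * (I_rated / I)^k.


t_rated = C / I_rated = 171.12 / 18.28 = 9.3611 hr
(I_rated/I)^k = (1.9784)^1.289 = 2.4096
t = t_rated * (I_rated/I)^k = 9.3611 * 2.4096 = 22.56 hr

22.56 hr


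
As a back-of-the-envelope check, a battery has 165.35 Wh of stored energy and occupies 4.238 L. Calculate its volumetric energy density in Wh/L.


ED = E / V = 165.35 / 4.238 = 39.02 Wh/L

39.02 Wh/L


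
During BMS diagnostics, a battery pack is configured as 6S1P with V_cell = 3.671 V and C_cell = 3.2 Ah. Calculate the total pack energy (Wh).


E = Ns * Vcell * Np * Ccell = 6 * 3.671 * 1 * 3.2 = 70.48 Wh

70.48 Wh


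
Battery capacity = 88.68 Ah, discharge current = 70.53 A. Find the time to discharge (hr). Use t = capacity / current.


Runtime = 88.68 Ah / 70.53 A = 1.257 hr

1.257 hr


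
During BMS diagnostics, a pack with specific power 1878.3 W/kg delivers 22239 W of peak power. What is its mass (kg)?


m = P / SP = 22239 / 1878.3 = 11.84 kg

11.84 kg


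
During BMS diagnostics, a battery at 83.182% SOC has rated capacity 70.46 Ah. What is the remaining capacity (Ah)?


remaining = SOC / 100 * total = 83.182 / 100 * 70.46 = 58.61 Ah

58.61 Ah


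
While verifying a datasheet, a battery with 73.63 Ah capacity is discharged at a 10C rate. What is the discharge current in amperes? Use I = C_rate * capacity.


I = C_rate * capacity = 10 * 73.63 = 736.3 A

736.3 A


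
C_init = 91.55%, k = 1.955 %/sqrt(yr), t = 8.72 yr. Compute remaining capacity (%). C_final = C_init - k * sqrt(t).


sqrt(t) = sqrt(8.72) = 2.953
C_final = 91.55 - 1.955 * 2.953 = 85.78%

85.78%


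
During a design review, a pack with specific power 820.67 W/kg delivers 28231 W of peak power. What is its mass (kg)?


m = P / SP = 28231 / 820.67 = 34.40 kg

34.40 kg


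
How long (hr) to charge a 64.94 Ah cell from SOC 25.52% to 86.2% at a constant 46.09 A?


Step 1: dSOC = 86.2% - 25.52% = 60.68%
Step 2: delta_Ah = 64.94 * 60.68 / 100 = 39.406 Ah
Step 3: t = 39.406 / 46.09 = 0.8550 hr

0.8550 hr


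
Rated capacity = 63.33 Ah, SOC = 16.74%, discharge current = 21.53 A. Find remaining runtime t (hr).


Step 1: remaining = SOC/100 * C_total = 16.74/100 * 63.33 = 10.601 Ah
Step 2: t = remaining / I = 10.601 / 21.53 = 0.4924 hr

0.4924 hr


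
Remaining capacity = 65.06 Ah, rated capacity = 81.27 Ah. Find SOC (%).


SOC% = 65.06 / 81.27 * 100 = 80.05%

80.05%


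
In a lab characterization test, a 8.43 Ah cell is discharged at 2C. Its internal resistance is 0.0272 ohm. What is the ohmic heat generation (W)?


Step 1: I = C_rate * capacity = 2 * 8.43 = 16.86 A
Step 2: Q = I^2 * R = 16.86^2 * 0.0272 = 284.26 * 0.0272 = 7.732 W

7.732 W


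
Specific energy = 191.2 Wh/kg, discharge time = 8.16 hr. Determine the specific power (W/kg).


Specific power = 191.2 Wh/kg / 8.16 hr = 23.43 W/kg

23.43 W/kg


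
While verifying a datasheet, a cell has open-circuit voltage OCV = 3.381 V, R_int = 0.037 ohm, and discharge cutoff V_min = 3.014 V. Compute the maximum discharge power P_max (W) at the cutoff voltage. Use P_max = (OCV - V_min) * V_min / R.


dV = OCV - V_min = 0.367 V (so I_max = dV / R)
P_max = dV * V_min / R = 0.367 * 3.014 / 0.037 = 29.90 W

29.90 W


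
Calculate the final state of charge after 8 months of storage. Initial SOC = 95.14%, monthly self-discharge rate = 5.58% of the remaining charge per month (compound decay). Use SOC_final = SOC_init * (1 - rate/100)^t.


Monthly retention factor = 1 - 5.58/100 = 0.9442
Over 8 months: factor^8 = 0.6317
SOC_final = 95.14 * 0.6317 = 60.10%

60.10%


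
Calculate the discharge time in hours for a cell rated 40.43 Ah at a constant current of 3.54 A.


t = capacity / current = 40.43 / 3.54 = 11.42 hr

11.42 hr


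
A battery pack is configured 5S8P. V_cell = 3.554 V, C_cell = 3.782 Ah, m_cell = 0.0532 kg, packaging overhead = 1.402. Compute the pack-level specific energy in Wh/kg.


Step 1: V_pack = 5 * 3.554 = 17.77 V
Step 2: C_pack = 8 * 3.782 = 30.256 Ah
Step 3: E_pack = V_pack * C_pack = 17.77 * 30.256 = 537.65 Wh
Step 4: m_pack = 5 * 8 * 0.0532 * 1.402 = 2.9835 kg
Step 5: ED = E_pack / m_pack = 537.65 / 2.9835 = 180.2 Wh/kg

180.2 Wh/kg


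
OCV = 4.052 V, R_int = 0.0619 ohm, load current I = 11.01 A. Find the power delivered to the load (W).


Step 1: V_terminal = OCV - I*R = 4.052 - 11.01 * 0.0619 = 3.3705 V
Step 2: P_out = V_terminal * I = 3.3705 * 11.01 = 37.11 W

37.11 W


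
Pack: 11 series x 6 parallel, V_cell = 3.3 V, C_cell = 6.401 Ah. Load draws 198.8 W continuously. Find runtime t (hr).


Step 1: E_pack = Ns * V_cell * Np * C_cell = 11 * 3.3 * 6 * 6.401 = 1394.1 Wh
Step 2: t = E_pack / P = 1394.1 / 198.8 = 7.013 hr

7.013 hr


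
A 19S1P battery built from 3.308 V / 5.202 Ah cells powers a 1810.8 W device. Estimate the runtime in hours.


Step 1: E_pack = Ns * V_cell * Np * C_cell = 19 * 3.308 * 1 * 5.202 = 326.96 Wh
Step 2: t = E_pack / P = 326.96 / 1810.8 = 0.1806 hr

0.1806 hr


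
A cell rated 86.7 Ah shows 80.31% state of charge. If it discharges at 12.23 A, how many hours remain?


Step 1: remaining = SOC/100 * C_total = 80.31/100 * 86.7 = 69.629 Ah
Step 2: t = remaining / I = 69.629 / 12.23 = 5.693 hr

5.693 hr


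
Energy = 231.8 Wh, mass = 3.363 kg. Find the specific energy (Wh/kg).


ED = E / m = 231.8 / 3.363 = 68.93 Wh/kg

68.93 Wh/kg


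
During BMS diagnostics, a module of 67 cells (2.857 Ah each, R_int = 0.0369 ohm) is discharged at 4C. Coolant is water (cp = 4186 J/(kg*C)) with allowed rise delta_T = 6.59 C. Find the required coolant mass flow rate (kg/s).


Step 1: I = 4 * 2.857 = 11.428 A
Step 2: Q_cell = I^2 * R = 11.428^2 * 0.0369 = 4.8191 W
Step 3: Q_total = 67 * 4.8191 = 322.88 W
Step 4: m_dot = Q_total / (cp * dT) = 322.88 / (4186 * 6.59) = 0.01170 kg/s

0.01170 kg/s


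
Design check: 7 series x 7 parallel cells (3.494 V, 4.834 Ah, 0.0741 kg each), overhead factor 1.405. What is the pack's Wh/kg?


Step 1: V_pack = 7 * 3.494 = 24.458 V
Step 2: C_pack = 7 * 4.834 = 33.838 Ah
Step 3: E_pack = V_pack * C_pack = 24.458 * 33.838 = 827.61 Wh
Step 4: m_pack = 7 * 7 * 0.0741 * 1.405 = 5.1014 kg
Step 5: ED = E_pack / m_pack = 827.61 / 5.1014 = 162.2 Wh/kg

162.2 Wh/kg


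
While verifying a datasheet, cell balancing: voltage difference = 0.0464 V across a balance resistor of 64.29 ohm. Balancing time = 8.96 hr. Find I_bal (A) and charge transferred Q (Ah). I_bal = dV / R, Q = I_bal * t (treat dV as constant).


First, Ohm's law: I_bal = 0.0464 V / 64.29 ohm = 7.2173e-04 A
Then Q = I * t = 7.2173e-04 A * 8.96 hr = 0.006467 Ah

I=7.2173e-04 A, Q=0.006467 Ah


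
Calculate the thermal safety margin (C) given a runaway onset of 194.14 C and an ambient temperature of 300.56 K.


Convert: T_ambient = 300.56 K = 27.41 C
margin = 194.14 - 27.41 = 166.73 C

166.73 C


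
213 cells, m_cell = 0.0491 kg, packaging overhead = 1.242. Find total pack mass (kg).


m_pack = n * m_cell * overhead = 213 * 0.0491 * 1.242 = 12.99 kg

12.99 kg


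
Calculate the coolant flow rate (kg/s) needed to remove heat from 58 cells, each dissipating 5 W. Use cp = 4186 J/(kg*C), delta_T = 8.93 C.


Q_total = 58 * 5 = 290 W
m_dot = Q_total / (cp * dT) = 290 / (4186 * 8.93) = 0.007758 kg/s

0.007758 kg/s


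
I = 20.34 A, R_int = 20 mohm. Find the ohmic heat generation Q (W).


Convert: R = 20 mohm = 0.02 ohm
I^2 = 413.72
Q = 413.72 * 0.02 = 8.274 W

8.274 W


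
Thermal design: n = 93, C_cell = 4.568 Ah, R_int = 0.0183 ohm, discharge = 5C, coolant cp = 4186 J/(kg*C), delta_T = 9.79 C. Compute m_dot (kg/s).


Step 1: I = 5 * 4.568 = 22.84 A
Step 2: Q_cell = I^2 * R = 22.84^2 * 0.0183 = 9.5465 W
Step 3: Q_total = 93 * 9.5465 = 887.82 W
Step 4: m_dot = Q_total / (cp * dT) = 887.82 / (4186 * 9.79) = 0.02166 kg/s

0.02166 kg/s


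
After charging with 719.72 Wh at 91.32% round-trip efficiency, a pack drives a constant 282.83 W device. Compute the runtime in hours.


Step 1: E_discharge = eta/100 * E_charge = 91.32/100 * 719.72 = 657.25 Wh
Step 2: t = E_discharge / P = 657.25 / 282.83 = 2.324 hr

2.324 hr


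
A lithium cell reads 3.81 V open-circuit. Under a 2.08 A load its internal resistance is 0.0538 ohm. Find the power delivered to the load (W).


Step 1: V_terminal = OCV - I*R = 3.81 - 2.08 * 0.0538 = 3.6981 V
Step 2: P_out = V_terminal * I = 3.6981 * 2.08 = 7.692 W

7.692 W


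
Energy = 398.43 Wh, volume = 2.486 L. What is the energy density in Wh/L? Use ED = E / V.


Volumetric ED = 398.43 Wh / 2.486 L = 160.3 Wh/L

160.3 Wh/L


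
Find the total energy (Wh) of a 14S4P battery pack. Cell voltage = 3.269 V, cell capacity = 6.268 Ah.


E = Ns * Vcell * Np * Ccell = 14 * 3.269 * 4 * 6.268 = 1147 Wh

1147 Wh


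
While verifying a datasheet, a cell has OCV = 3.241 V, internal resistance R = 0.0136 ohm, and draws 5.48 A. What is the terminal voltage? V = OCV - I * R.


IR drop = 5.48 * 0.0136 = 0.074528 V
V = 3.241 - 0.074528 = 3.166 V

3.166 V


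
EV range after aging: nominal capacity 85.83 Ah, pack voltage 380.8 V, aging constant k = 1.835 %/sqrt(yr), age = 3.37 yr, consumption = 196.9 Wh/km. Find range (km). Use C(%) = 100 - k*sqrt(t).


Step 1: capacity retention = 100 - 1.835 * sqrt(3.37) = 100 - 1.835 * 1.8358 = 96.631%
Step 2: C_now = 85.83 * 96.631/100 = 82.938 Ah
Step 3: E_pack = V * C_now = 380.8 * 82.938 = 31583 Wh
Step 4: range = E_pack / consumption = 31583 / 196.9 = 160.4 km

160.4 km


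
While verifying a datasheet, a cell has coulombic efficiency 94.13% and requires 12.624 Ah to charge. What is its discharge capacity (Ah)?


Q_dis = eta/100 * Q_chg = 94.13/100 * 12.624 = 11.88 Ah

11.88 Ah


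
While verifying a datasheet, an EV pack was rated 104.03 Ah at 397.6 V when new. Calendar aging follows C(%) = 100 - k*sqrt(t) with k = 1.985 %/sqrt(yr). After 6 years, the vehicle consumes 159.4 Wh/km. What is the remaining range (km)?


Step 1: capacity retention = 100 - 1.985 * sqrt(6) = 100 - 1.985 * 2.4495 = 95.138%
Step 2: C_now = 104.03 * 95.138/100 = 98.972 Ah
Step 3: E_pack = V * C_now = 397.6 * 98.972 = 39351 Wh
Step 4: range = E_pack / consumption = 39351 / 159.4 = 246.9 km

246.9 km


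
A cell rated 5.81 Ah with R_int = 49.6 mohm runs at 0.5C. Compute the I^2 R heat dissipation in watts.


Convert: R = 49.6 mohm = 0.0496 ohm
Step 1: I = C_rate * capacity = 0.5 * 5.81 = 2.905 A
Step 2: Q = I^2 * R = 2.905^2 * 0.0496 = 8.439 * 0.0496 = 0.4186 W

0.4186 W


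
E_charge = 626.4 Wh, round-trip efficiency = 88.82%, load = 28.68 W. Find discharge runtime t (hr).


Step 1: E_discharge = eta/100 * E_charge = 88.82/100 * 626.4 = 556.37 Wh
Step 2: t = E_discharge / P = 556.37 / 28.68 = 19.40 hr

19.40 hr


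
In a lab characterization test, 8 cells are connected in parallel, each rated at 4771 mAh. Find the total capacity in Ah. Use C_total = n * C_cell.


Convert: C_cell = 4771 mAh = 4.771 Ah
C_total = 8 * 4.771 = 38.168 Ah

38.168 Ah


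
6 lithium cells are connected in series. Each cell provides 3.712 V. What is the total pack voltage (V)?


V_pack = n * V_cell = 6 * 3.712 = 22.272 V

22.272 V


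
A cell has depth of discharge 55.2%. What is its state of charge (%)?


SOC = 100 - DOD = 100 - 55.2 = 44.8%

44.8%


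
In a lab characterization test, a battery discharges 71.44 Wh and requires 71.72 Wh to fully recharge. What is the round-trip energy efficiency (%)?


eta_e = E_dis / E_chg * 100 = 71.44 / 71.72 * 100 = 99.61%

99.61%


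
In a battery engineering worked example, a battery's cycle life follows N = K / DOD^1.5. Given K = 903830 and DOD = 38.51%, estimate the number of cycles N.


Step 1: DOD^1.5 = 38.51^1.5 = 238.98
Step 2: N = 903830 / 238.98 = 3782 cycles

3782 cycles


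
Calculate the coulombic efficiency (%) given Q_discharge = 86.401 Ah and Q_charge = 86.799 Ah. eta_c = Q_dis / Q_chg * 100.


Coulombic efficiency = 86.401/86.799 * 100% = 99.54%

99.54%


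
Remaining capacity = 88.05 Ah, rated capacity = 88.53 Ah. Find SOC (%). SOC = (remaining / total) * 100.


SOC% = 88.05 / 88.53 * 100 = 99.46%

99.46%


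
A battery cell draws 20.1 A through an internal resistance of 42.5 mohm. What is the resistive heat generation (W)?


Convert: R = 42.5 mohm = 0.0425 ohm
Q = I^2 * R = 20.1^2 * 0.0425 = 17.17 W

17.17 W


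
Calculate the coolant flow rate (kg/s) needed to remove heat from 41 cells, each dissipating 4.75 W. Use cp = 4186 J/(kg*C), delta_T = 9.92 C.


Step 1: Total heat Q = 41 * 4.75 W = 194.75 W
Step 2: denom = cp * dT = 4186 * 9.92 = 41525
Step 3: m_dot = 194.75 / 41525 = 0.004690 kg/s

0.004690 kg/s


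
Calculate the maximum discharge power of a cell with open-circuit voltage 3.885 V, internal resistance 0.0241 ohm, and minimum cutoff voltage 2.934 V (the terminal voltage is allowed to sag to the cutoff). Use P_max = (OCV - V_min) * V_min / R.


P_max = (OCV - V_min) * V_min / R = (3.885 - 2.934) * 2.934 / 0.0241 = 0.951 * 2.934 / 0.0241 = 115.8 W

115.8 W


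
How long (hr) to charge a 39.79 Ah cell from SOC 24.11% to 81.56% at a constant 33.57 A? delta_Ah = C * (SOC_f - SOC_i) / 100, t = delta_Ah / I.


delta_Ah = 39.79 * (81.56 - 24.11) / 100 = 22.859 Ah
t = delta_Ah / I = 22.859 / 33.57 = 0.6809 hr

0.6809 hr


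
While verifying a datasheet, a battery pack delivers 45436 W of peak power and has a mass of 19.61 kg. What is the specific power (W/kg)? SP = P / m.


SP = P / m = 45436 / 19.61 = 2317 W/kg

2317 W/kg


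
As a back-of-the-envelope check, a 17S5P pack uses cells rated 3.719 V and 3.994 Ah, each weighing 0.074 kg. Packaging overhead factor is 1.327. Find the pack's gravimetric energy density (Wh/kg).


Step 1: V_pack = 17 * 3.719 = 63.223 V
Step 2: C_pack = 5 * 3.994 = 19.97 Ah
Step 3: E_pack = V_pack * C_pack = 63.223 * 19.97 = 1262.6 Wh
Step 4: m_pack = 17 * 5 * 0.074 * 1.327 = 8.3468 kg
Step 5: ED = E_pack / m_pack = 1262.6 / 8.3468 = 151.3 Wh/kg

151.3 Wh/kg


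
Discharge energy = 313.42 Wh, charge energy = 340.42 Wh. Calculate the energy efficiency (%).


Round-trip efficiency = 313.42/340.42 * 100% = 92.07%

92.07%


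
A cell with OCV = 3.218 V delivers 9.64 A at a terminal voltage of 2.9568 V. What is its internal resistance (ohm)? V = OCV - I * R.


R = (OCV - V) / I = (3.218 - 2.9568) / 9.64 = 0.02710 ohm

0.02710 ohm


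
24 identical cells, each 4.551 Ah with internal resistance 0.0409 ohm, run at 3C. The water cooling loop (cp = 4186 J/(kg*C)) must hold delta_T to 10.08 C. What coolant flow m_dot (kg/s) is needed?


Step 1: I = 3 * 4.551 = 13.653 A
Step 2: Q_cell = I^2 * R = 13.653^2 * 0.0409 = 7.6239 W
Step 3: Q_total = 24 * 7.6239 = 182.97 W
Step 4: m_dot = Q_total / (cp * dT) = 182.97 / (4186 * 10.08) = 0.004336 kg/s

0.004336 kg/s


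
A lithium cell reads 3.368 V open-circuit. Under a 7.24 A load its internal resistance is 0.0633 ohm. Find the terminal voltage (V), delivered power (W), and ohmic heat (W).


Step 1: V_terminal = OCV - I*R = 3.368 - 7.24 * 0.0633 = 2.9097 V
Step 2: P_out = V_terminal * I = 2.9097 * 7.24 = 21.07 W
Step 3: Q = I^2 * R = 7.24^2 * 0.0633 = 3.318 W

V=2.9097 V, P=21.07 W, Q=3.318 W


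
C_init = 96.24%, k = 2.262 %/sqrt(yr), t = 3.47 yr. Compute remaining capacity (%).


Step 1: sqrt(3.47 yr) = 1.8628
Step 2: drop = 2.262 * 1.8628 = 4.2137
Step 3: C_final = 96.24 - 4.2137 = 92.03%

92.03%


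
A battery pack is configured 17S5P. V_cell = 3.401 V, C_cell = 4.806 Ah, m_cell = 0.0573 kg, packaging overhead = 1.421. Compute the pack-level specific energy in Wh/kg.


Step 1: V_pack = 17 * 3.401 = 57.817 V
Step 2: C_pack = 5 * 4.806 = 24.03 Ah
Step 3: E_pack = V_pack * C_pack = 57.817 * 24.03 = 1389.3 Wh
Step 4: m_pack = 17 * 5 * 0.0573 * 1.421 = 6.921 kg
Step 5: ED = E_pack / m_pack = 1389.3 / 6.921 = 200.7 Wh/kg

200.7 Wh/kg


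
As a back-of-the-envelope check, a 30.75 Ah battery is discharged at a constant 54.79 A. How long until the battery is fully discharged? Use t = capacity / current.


t = capacity / current = 30.75 / 54.79 = 0.5612 hr

0.5612 hr


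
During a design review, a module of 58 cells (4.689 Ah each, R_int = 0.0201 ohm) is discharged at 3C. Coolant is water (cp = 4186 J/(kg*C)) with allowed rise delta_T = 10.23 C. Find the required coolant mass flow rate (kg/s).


Step 1: I = 3 * 4.689 = 14.067 A
Step 2: Q_cell = I^2 * R = 14.067^2 * 0.0201 = 3.9774 W
Step 3: Q_total = 58 * 3.9774 = 230.69 W
Step 4: m_dot = Q_total / (cp * dT) = 230.69 / (4186 * 10.23) = 0.005387 kg/s

0.005387 kg/s


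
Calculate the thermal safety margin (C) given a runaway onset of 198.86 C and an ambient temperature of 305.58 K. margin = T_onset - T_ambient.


Convert: T_ambient = 305.58 K = 32.43 C
margin = 198.86 - 32.43 = 166.43 C

166.43 C


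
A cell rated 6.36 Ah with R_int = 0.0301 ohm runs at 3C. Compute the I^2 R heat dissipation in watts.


Step 1: I = C_rate * capacity = 3 * 6.36 = 19.08 A
Step 2: Q = I^2 * R = 19.08^2 * 0.0301 = 364.05 * 0.0301 = 10.96 W

10.96 W


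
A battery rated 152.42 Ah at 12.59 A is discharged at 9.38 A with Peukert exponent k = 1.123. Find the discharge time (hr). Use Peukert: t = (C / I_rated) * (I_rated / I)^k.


t_rated = C / I_rated = 152.42 / 12.59 = 12.106 hr
(I_rated/I)^k = (1.3422)^1.123 = 1.3917
t = t_rated * (I_rated/I)^k = 12.106 * 1.3917 = 16.85 hr

16.85 hr


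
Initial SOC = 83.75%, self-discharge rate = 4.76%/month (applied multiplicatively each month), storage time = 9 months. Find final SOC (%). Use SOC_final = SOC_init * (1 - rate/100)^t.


decay = (1 - 4.76/100)^9 = 0.64472
SOC_final = 83.75 * 0.64472 = 54.00%

54.00%


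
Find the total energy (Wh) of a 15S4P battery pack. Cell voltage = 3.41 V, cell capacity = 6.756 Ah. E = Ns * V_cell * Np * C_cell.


V_pack = 15 * 3.41 = 51.15 V
C_pack = 4 * 6.756 = 27.024 Ah
E = V_pack * C_pack = 51.15 * 27.024 = 1382 Wh

1382 Wh


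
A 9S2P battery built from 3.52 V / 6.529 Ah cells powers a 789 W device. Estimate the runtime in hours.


Step 1: E_pack = Ns * V_cell * Np * C_cell = 9 * 3.52 * 2 * 6.529 = 413.68 Wh
Step 2: t = E_pack / P = 413.68 / 789 = 0.5243 hr

0.5243 hr


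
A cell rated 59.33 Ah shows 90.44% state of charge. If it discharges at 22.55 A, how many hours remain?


Step 1: remaining = SOC/100 * C_total = 90.44/100 * 59.33 = 53.658 Ah
Step 2: t = remaining / I = 53.658 / 22.55 = 2.380 hr

2.380 hr


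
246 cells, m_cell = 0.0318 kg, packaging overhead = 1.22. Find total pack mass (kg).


m_pack = n * m_cell * overhead = 246 * 0.0318 * 1.22 = 9.544 kg

9.544 kg


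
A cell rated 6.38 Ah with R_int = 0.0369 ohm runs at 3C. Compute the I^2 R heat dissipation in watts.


Step 1: I = C_rate * capacity = 3 * 6.38 = 19.14 A
Step 2: Q = I^2 * R = 19.14^2 * 0.0369 = 366.34 * 0.0369 = 13.52 W

13.52 W


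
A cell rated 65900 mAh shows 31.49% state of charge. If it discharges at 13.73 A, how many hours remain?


Convert: C_total = 65900 mAh = 65.9 Ah
Step 1: remaining = SOC/100 * C_total = 31.49/100 * 65.9 = 20.752 Ah
Step 2: t = remaining / I = 20.752 / 13.73 = 1.511 hr

1.511 hr


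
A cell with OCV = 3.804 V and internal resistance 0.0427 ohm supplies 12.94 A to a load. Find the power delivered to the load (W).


Step 1: V_terminal = OCV - I*R = 3.804 - 12.94 * 0.0427 = 3.2515 V
Step 2: P_out = V_terminal * I = 3.2515 * 12.94 = 42.07 W

42.07 W


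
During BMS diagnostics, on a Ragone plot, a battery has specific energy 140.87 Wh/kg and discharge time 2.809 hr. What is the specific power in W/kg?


Specific power = 140.87 Wh/kg / 2.809 hr = 50.15 W/kg

50.15 W/kg


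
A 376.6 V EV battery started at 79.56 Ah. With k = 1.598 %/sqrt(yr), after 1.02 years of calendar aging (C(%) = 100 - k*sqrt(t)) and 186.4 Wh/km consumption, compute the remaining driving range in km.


Step 1: capacity retention = 100 - 1.598 * sqrt(1.02) = 100 - 1.598 * 1.01 = 98.386%
Step 2: C_now = 79.56 * 98.386/100 = 78.276 Ah
Step 3: E_pack = V * C_now = 376.6 * 78.276 = 29479 Wh
Step 4: range = E_pack / consumption = 29479 / 186.4 = 158.1 km

158.1 km


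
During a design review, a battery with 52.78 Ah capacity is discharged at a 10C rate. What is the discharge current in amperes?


I = C_rate * capacity = 10 * 52.78 = 527.8 A

527.8 A


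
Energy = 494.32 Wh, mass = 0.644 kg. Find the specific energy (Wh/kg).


ED = E / m = 494.32 / 0.644 = 767.6 Wh/kg

767.6 Wh/kg


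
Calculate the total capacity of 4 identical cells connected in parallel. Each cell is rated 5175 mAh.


Convert: C_cell = 5175 mAh = 5.175 Ah
C_total = 4 * 5.175 = 20.7 Ah

20.7 Ah


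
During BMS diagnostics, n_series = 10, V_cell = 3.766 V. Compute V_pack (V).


V_pack = n * V_cell = 10 * 3.766 = 37.66 V

37.66 V


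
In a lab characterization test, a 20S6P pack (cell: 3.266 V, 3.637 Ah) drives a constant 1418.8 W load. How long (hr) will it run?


Step 1: E_pack = Ns * V_cell * Np * C_cell = 20 * 3.266 * 6 * 3.637 = 1425.4 Wh
Step 2: t = E_pack / P = 1425.4 / 1418.8 = 1.005 hr

1.005 hr


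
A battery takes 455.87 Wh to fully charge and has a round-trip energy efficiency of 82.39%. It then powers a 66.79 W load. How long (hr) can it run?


Step 1: E_discharge = eta/100 * E_charge = 82.39/100 * 455.87 = 375.59 Wh
Step 2: t = E_discharge / P = 375.59 / 66.79 = 5.623 hr

5.623 hr


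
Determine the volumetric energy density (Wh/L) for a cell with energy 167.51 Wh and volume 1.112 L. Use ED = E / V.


ED = E / V = 167.51 / 1.112 = 150.6 Wh/L

150.6 Wh/L


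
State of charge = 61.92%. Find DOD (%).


Complement of SOC: DOD = 100% - 61.92% = 38.08%

38.08%


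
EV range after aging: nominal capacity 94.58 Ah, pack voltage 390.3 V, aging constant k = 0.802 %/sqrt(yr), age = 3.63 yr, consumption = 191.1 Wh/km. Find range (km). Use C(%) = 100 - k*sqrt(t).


Step 1: capacity retention = 100 - 0.802 * sqrt(3.63) = 100 - 0.802 * 1.9053 = 98.472%
Step 2: C_now = 94.58 * 98.472/100 = 93.135 Ah
Step 3: E_pack = V * C_now = 390.3 * 93.135 = 36351 Wh
Step 4: range = E_pack / consumption = 36351 / 191.1 = 190.2 km

190.2 km


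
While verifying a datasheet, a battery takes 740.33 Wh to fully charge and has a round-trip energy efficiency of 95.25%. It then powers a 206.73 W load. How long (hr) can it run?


Step 1: E_discharge = eta/100 * E_charge = 95.25/100 * 740.33 = 705.16 Wh
Step 2: t = E_discharge / P = 705.16 / 206.73 = 3.411 hr

3.411 hr


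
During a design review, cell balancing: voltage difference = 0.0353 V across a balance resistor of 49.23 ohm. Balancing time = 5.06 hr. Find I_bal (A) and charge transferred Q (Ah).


I_bal = dV / R = 0.0353 / 49.23 = 7.1704e-04 A
Q = I_bal * t = 7.1704e-04 * 5.06 = 0.003628 Ah

I=7.1704e-04 A, Q=0.003628 Ah


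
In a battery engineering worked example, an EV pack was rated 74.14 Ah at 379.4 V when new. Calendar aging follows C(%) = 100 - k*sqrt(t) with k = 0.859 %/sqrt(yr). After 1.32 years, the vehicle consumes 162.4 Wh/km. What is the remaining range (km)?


Step 1: capacity retention = 100 - 0.859 * sqrt(1.32) = 100 - 0.859 * 1.1489 = 99.013%
Step 2: C_now = 74.14 * 99.013/100 = 73.408 Ah
Step 3: E_pack = V * C_now = 379.4 * 73.408 = 27851 Wh
Step 4: range = E_pack / consumption = 27851 / 162.4 = 171.5 km

171.5 km


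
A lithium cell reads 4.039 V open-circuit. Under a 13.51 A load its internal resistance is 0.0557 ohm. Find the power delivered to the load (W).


Step 1: V_terminal = OCV - I*R = 4.039 - 13.51 * 0.0557 = 3.2865 V
Step 2: P_out = V_terminal * I = 3.2865 * 13.51 = 44.40 W

44.40 W


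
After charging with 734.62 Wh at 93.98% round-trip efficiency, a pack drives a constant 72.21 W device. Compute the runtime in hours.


Step 1: E_discharge = eta/100 * E_charge = 93.98/100 * 734.62 = 690.4 Wh
Step 2: t = E_discharge / P = 690.4 / 72.21 = 9.561 hr

9.561 hr


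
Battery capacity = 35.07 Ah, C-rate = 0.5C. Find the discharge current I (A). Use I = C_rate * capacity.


At 0.5C: I = 0.5 * 35.07 Ah = 17.535 A

17.535 A


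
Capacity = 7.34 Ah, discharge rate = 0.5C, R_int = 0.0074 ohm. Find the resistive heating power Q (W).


Step 1: I = C_rate * capacity = 0.5 * 7.34 = 3.67 A
Step 2: Q = I^2 * R = 3.67^2 * 0.0074 = 13.469 * 0.0074 = 0.09967 W

0.09967 W


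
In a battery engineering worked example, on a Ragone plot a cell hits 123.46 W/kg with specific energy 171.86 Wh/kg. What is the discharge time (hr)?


t = E / P = 171.86 / 123.46 = 1.392 hr

1.392 hr


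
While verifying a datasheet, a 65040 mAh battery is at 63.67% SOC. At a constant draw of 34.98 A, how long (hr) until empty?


Convert: C_total = 65040 mAh = 65.04 Ah
Step 1: remaining = SOC/100 * C_total = 63.67/100 * 65.04 = 41.411 Ah
Step 2: t = remaining / I = 41.411 / 34.98 = 1.184 hr

1.184 hr


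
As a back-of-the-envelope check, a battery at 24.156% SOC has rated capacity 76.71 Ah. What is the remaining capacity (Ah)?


remaining = SOC / 100 * total = 24.156 / 100 * 76.71 = 18.53 Ah

18.53 Ah


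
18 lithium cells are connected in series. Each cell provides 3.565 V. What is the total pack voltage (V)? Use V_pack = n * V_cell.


V_pack = n * V_cell = 18 * 3.565 = 64.17 V

64.17 V


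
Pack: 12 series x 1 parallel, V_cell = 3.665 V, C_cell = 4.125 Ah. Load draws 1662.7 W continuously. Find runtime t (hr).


Step 1: E_pack = Ns * V_cell * Np * C_cell = 12 * 3.665 * 1 * 4.125 = 181.42 Wh
Step 2: t = E_pack / P = 181.42 / 1662.7 = 0.1091 hr

0.1091 hr


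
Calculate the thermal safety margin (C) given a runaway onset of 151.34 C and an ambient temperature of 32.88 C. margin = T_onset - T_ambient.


margin = T_onset - T_ambient = 151.34 - 32.88 = 118.46 C

118.46 C


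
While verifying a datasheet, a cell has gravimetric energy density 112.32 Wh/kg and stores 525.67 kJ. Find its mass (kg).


Convert: E = 525.67 kJ = 146.02 Wh
m = E / ED = 146.02 / 112.32 = 1.300 kg

1.300 kg


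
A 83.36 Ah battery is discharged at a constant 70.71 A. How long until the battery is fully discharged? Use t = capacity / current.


t = capacity / current = 83.36 / 70.71 = 1.179 hr

1.179 hr


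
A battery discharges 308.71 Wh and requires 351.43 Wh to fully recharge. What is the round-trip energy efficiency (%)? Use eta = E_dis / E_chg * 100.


eta_e = E_dis / E_chg * 100 = 308.71 / 351.43 * 100 = 87.84%

87.84%


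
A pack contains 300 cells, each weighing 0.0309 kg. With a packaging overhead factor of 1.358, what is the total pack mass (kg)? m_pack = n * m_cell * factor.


m_pack = n * m_cell * overhead = 300 * 0.0309 * 1.358 = 12.59 kg

12.59 kg


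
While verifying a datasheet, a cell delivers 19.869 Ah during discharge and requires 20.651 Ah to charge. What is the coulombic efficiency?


Coulombic efficiency = 19.869/20.651 * 100% = 96.21%

96.21%


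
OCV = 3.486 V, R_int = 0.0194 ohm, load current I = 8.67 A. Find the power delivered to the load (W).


Step 1: V_terminal = OCV - I*R = 3.486 - 8.67 * 0.0194 = 3.3178 V
Step 2: P_out = V_terminal * I = 3.3178 * 8.67 = 28.77 W

28.77 W


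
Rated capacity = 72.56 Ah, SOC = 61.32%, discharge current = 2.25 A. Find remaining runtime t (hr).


Step 1: remaining = SOC/100 * C_total = 61.32/100 * 72.56 = 44.494 Ah
Step 2: t = remaining / I = 44.494 / 2.25 = 19.78 hr

19.78 hr


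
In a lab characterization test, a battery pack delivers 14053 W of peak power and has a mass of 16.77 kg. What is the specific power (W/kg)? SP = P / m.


SP = P / m = 14053 / 16.77 = 838.0 W/kg

838.0 W/kg


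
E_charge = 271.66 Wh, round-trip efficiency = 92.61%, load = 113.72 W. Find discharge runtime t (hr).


Step 1: E_discharge = eta/100 * E_charge = 92.61/100 * 271.66 = 251.58 Wh
Step 2: t = E_discharge / P = 251.58 / 113.72 = 2.212 hr

2.212 hr


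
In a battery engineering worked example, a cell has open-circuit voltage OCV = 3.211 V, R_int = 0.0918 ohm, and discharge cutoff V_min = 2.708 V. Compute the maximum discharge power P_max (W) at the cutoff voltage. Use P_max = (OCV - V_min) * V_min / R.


P_max = (OCV - V_min) * V_min / R = (3.211 - 2.708) * 2.708 / 0.0918 = 0.503 * 2.708 / 0.0918 = 14.84 W

14.84 W


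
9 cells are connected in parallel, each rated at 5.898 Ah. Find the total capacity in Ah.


Parallel capacities add: 9 * 5.898 Ah = 53.082 Ah

53.082 Ah


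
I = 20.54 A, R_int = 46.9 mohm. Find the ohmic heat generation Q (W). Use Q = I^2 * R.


Convert: R = 46.9 mohm = 0.0469 ohm
I^2 = 421.89
Q = 421.89 * 0.0469 = 19.79 W

19.79 W


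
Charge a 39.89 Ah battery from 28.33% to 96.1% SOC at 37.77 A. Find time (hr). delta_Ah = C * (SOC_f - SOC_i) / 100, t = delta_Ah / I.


Step 1: dSOC = 96.1% - 28.33% = 67.77%
Step 2: delta_Ah = 39.89 * 67.77 / 100 = 27.033 Ah
Step 3: t = 27.033 / 37.77 = 0.7157 hr

0.7157 hr


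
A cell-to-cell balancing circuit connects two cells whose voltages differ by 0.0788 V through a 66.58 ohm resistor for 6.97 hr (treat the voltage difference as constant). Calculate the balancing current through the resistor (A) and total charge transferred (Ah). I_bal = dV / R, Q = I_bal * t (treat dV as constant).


First, Ohm's law: I_bal = 0.0788 V / 66.58 ohm = 0.0011835 A
Then Q = I * t = 0.0011835 A * 6.97 hr = 0.008249 Ah

I=0.0011835 A, Q=0.008249 Ah


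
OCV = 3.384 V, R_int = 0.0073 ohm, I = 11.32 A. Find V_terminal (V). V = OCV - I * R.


V = OCV - I*R = 3.384 - 11.32 * 0.0073 = 3.301 V

3.301 V


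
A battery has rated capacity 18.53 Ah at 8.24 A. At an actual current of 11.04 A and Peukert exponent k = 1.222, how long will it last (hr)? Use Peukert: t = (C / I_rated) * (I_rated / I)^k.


Step 1: t_rated = C / I_rated = 18.53 / 8.24 = 2.2488 hr
Step 2: ratio = 8.24 / 11.04 = 0.74638
Step 3: ratio^k = 0.74638^1.222 = 0.69945
Step 4: t = t_rated * ratio^k = 2.2488 * 0.69945 = 1.573 hr

1.573 hr


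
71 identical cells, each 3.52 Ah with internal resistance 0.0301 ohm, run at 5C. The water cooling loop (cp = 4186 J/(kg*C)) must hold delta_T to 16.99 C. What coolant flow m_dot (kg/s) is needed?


Step 1: I = 5 * 3.52 = 17.6 A
Step 2: Q_cell = I^2 * R = 17.6^2 * 0.0301 = 9.3238 W
Step 3: Q_total = 71 * 9.3238 = 661.99 W
Step 4: m_dot = Q_total / (cp * dT) = 661.99 / (4186 * 16.99) = 0.009308 kg/s

0.009308 kg/s


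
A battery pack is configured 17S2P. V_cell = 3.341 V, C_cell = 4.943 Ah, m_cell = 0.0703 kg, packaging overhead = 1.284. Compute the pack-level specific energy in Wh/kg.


Step 1: V_pack = 17 * 3.341 = 56.797 V
Step 2: C_pack = 2 * 4.943 = 9.886 Ah
Step 3: E_pack = V_pack * C_pack = 56.797 * 9.886 = 561.5 Wh
Step 4: m_pack = 17 * 2 * 0.0703 * 1.284 = 3.069 kg
Step 5: ED = E_pack / m_pack = 561.5 / 3.069 = 183.0 Wh/kg

183.0 Wh/kg


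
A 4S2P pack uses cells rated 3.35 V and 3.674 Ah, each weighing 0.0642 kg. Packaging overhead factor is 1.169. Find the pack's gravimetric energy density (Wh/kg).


Step 1: V_pack = 4 * 3.35 = 13.4 V
Step 2: C_pack = 2 * 3.674 = 7.348 Ah
Step 3: E_pack = V_pack * C_pack = 13.4 * 7.348 = 98.463 Wh
Step 4: m_pack = 4 * 2 * 0.0642 * 1.169 = 0.6004 kg
Step 5: ED = E_pack / m_pack = 98.463 / 0.6004 = 164.0 Wh/kg

164.0 Wh/kg


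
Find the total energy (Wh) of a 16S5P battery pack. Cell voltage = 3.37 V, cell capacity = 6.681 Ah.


V_pack = 16 * 3.37 = 53.92 V
C_pack = 5 * 6.681 = 33.405 Ah
E = V_pack * C_pack = 53.92 * 33.405 = 1801 Wh

1801 Wh


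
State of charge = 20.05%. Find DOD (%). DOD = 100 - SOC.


DOD = 100 - SOC = 100 - 20.05 = 79.95%

79.95%


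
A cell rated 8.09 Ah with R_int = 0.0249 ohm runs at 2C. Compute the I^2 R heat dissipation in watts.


Step 1: I = C_rate * capacity = 2 * 8.09 = 16.18 A
Step 2: Q = I^2 * R = 16.18^2 * 0.0249 = 261.79 * 0.0249 = 6.519 W

6.519 W


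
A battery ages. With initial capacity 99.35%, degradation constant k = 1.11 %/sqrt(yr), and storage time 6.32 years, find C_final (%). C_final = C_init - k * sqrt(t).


sqrt(t) = sqrt(6.32) = 2.514
C_final = 99.35 - 1.11 * 2.514 = 96.56%

96.56%


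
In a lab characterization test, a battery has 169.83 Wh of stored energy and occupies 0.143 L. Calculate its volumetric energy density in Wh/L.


Volumetric ED = 169.83 Wh / 0.143 L = 1188 Wh/L

1188 Wh/L


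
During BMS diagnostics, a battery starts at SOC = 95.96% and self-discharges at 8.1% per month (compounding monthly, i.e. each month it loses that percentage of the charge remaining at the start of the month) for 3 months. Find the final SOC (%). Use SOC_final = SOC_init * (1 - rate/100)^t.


decay = (1 - 8.1/100)^3 = 0.77615
SOC_final = 95.96 * 0.77615 = 74.48%

74.48%


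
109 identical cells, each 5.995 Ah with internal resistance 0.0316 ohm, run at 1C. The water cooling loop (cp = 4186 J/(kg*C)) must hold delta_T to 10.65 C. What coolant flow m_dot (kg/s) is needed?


Step 1: I = 1 * 5.995 = 5.995 A
Step 2: Q_cell = I^2 * R = 5.995^2 * 0.0316 = 1.1357 W
Step 3: Q_total = 109 * 1.1357 = 123.79 W
Step 4: m_dot = Q_total / (cp * dT) = 123.79 / (4186 * 10.65) = 0.002777 kg/s

0.002777 kg/s


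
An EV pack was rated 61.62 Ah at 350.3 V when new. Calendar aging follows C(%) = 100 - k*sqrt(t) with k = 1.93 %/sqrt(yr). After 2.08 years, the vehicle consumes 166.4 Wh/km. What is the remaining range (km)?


Step 1: capacity retention = 100 - 1.93 * sqrt(2.08) = 100 - 1.93 * 1.4422 = 97.217%
Step 2: C_now = 61.62 * 97.217/100 = 59.905 Ah
Step 3: E_pack = V * C_now = 350.3 * 59.905 = 20985 Wh
Step 4: range = E_pack / consumption = 20985 / 166.4 = 126.1 km

126.1 km


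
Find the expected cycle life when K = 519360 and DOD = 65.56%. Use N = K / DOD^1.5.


Step 1: DOD^1.5 = 65.56^1.5 = 530.83
Step 2: N = 519360 / 530.83 = 978.4 cycles

978.4 cycles


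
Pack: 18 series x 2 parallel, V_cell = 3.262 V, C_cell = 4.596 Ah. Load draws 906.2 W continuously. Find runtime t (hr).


Step 1: E_pack = Ns * V_cell * Np * C_cell = 18 * 3.262 * 2 * 4.596 = 539.72 Wh
Step 2: t = E_pack / P = 539.72 / 906.2 = 0.5956 hr

0.5956 hr


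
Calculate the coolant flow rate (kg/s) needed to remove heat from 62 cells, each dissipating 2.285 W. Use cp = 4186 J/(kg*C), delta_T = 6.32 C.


Q_total = 62 * 2.285 = 141.67 W
m_dot = Q_total / (cp * dT) = 141.67 / (4186 * 6.32) = 0.005355 kg/s

0.005355 kg/s


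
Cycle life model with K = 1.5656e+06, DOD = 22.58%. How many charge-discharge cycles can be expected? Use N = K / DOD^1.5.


Step 1: DOD^1.5 = 22.58^1.5 = 107.3
Step 2: N = 1.5656e+06 / 107.3 = 14590 cycles

14590 cycles


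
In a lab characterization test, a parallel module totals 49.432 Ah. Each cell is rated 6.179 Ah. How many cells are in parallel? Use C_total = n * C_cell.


n = C_total / C_cell = 49.432 / 6.179 = 8

8


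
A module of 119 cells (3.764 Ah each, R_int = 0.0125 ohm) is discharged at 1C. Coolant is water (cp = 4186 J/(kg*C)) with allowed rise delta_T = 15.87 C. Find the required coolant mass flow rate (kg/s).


Step 1: I = 1 * 3.764 = 3.764 A
Step 2: Q_cell = I^2 * R = 3.764^2 * 0.0125 = 0.1771 W
Step 3: Q_total = 119 * 0.1771 = 21.075 W
Step 4: m_dot = Q_total / (cp * dT) = 21.075 / (4186 * 15.87) = 3.172e-04 kg/s

3.172e-04 kg/s


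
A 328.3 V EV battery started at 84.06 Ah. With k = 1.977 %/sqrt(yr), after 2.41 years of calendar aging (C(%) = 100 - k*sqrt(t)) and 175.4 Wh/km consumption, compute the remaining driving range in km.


Step 1: capacity retention = 100 - 1.977 * sqrt(2.41) = 100 - 1.977 * 1.5524 = 96.931%
Step 2: C_now = 84.06 * 96.931/100 = 81.48 Ah
Step 3: E_pack = V * C_now = 328.3 * 81.48 = 26750 Wh
Step 4: range = E_pack / consumption = 26750 / 175.4 = 152.5 km

152.5 km


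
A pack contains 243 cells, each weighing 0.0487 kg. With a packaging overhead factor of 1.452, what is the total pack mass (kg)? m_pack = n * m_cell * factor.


Cell mass sum = 243 * 0.0487 = 11.834 kg
With overhead 1.452: m_pack = 11.834 * 1.452 = 17.18 kg

17.18 kg


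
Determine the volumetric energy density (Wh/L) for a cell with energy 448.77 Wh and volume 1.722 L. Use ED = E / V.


ED = E / V = 448.77 / 1.722 = 260.6 Wh/L

260.6 Wh/L


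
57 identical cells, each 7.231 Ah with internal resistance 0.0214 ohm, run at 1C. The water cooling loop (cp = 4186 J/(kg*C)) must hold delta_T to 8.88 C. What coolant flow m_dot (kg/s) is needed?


Step 1: I = 1 * 7.231 = 7.231 A
Step 2: Q_cell = I^2 * R = 7.231^2 * 0.0214 = 1.1189 W
Step 3: Q_total = 57 * 1.1189 = 63.777 W
Step 4: m_dot = Q_total / (cp * dT) = 63.777 / (4186 * 8.88) = 0.001716 kg/s

0.001716 kg/s


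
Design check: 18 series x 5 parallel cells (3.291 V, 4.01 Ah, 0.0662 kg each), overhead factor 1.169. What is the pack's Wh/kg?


Step 1: V_pack = 18 * 3.291 = 59.238 V
Step 2: C_pack = 5 * 4.01 = 20.05 Ah
Step 3: E_pack = V_pack * C_pack = 59.238 * 20.05 = 1187.7 Wh
Step 4: m_pack = 18 * 5 * 0.0662 * 1.169 = 6.9649 kg
Step 5: ED = E_pack / m_pack = 1187.7 / 6.9649 = 170.5 Wh/kg

170.5 Wh/kg


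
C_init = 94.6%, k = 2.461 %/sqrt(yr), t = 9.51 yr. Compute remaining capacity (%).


Step 1: sqrt(9.51 yr) = 3.0838
Step 2: drop = 2.461 * 3.0838 = 7.5892
Step 3: C_final = 94.6 - 7.5892 = 87.01%

87.01%


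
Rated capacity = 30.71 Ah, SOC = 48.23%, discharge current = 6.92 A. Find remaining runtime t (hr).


Step 1: remaining = SOC/100 * C_total = 48.23/100 * 30.71 = 14.811 Ah
Step 2: t = remaining / I = 14.811 / 6.92 = 2.140 hr

2.140 hr


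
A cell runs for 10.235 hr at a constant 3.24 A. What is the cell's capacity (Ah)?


C = I * t = 3.24 * 10.235 = 33.16 Ah

33.16 Ah


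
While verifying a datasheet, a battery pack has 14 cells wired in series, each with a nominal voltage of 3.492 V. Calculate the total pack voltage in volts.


With 14 cells in series at 3.492 V each, V_pack = 48.888 V

48.888 V


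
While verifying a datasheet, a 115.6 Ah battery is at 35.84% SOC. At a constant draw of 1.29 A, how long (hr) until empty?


Step 1: remaining = SOC/100 * C_total = 35.84/100 * 115.6 = 41.431 Ah
Step 2: t = remaining / I = 41.431 / 1.29 = 32.12 hr

32.12 hr
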